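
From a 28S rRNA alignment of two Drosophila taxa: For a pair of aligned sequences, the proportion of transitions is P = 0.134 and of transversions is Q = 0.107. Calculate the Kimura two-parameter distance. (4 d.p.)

Under the Kimura two-parameter model, d = −½ ln(1 − 2P − Q) − ¼ ln(1 − 2Q).
1 − 2P − Q = 0.625, giving −½ ln(0.625) = 0.235002.
1 − 2Q = 0.786, giving −¼ ln(0.786) = 0.060200.
d = 0.235002 + 0.060200 = 0.295202.

0.2952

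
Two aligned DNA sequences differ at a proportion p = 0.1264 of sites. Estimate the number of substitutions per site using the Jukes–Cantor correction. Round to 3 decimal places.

0.138

d = −(3/4) ln(1 − 4p/3) = −0.75 ln(1 − 0.168533) = −0.75 ln(0.831467)
  = −0.75 × (-0.184564) = 0.138423 substitutions/site.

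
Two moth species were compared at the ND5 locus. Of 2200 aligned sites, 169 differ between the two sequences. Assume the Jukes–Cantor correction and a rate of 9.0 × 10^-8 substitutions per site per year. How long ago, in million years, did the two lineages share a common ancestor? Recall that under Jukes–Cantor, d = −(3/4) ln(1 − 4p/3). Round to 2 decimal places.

p = 169/2200 ≈ 0.076818.
d = −(3/4) ln(1 − 4p/3) = −0.75 ln(1 − 0.102424) = −0.75 ln(0.897576)
  = −0.75 × (-0.108057) = 0.081043 substitutions/site.
Under a molecular clock d = 2μt, so t = d/(2μ) = 0.081043 / (2 × 9.0 × 10^-8) = 0.45 million years.

0.45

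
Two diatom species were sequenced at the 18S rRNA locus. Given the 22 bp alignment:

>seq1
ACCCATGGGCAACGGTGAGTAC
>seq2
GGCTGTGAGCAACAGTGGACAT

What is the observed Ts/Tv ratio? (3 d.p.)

Transitions are A↔G and C↔T; transversions are all other mismatches.
Transitions: 9. Transversions: 1.
R = 9/1 = 9.000.

9.000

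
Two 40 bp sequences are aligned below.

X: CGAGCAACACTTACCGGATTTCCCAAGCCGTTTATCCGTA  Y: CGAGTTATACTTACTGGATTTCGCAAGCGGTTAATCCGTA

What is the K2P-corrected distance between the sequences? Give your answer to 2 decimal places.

0.20

Of 40 sites, 3 differences are transitions and 4 are transversions, so P = 3/40 = 0.075 and Q = 4/40 = 0.1.
Under the Kimura two-parameter model, d = −½ ln(1 − 2P − Q) − ¼ ln(1 − 2Q).
1 − 2P − Q = 0.75, giving −½ ln(0.75) = 0.143841.
1 − 2Q = 0.8, giving −¼ ln(0.8) = 0.055786.
d = 0.143841 + 0.055786 = 0.199627.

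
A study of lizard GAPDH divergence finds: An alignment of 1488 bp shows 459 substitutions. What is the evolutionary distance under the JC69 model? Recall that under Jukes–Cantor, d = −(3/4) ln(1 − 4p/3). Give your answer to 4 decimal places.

p = 459/1488 ≈ 0.308468.
d = −(3/4) ln(1 − 4p/3) = −0.75 ln(1 − 0.411291) = −0.75 ln(0.588709)
  = −0.75 × (-0.529823) = 0.397367 substitutions/site.

0.3974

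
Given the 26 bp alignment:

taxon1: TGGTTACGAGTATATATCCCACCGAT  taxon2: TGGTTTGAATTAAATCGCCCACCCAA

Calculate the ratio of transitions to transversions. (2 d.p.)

Transitions are A↔G and C↔T; transversions are all other mismatches.
Transitions: 1. Transversions: 8.
R = 1/8 = 0.125 ≈ 0.13 (to 2 d.p.).

0.13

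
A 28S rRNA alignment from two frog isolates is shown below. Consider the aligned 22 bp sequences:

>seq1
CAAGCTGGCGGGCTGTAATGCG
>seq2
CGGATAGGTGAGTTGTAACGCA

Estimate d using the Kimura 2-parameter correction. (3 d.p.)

1.020

Of 22 sites, 9 differences are transitions and 1 are transversions, so P = 9/22 ≈ 0.409091 and Q = 1/22 ≈ 0.045455.
Under the Kimura two-parameter model, d = −½ ln(1 − 2P − Q) − ¼ ln(1 − 2Q).
1 − 2P − Q = 0.136363, giving −½ ln(0.136363) = 0.996217.
1 − 2Q = 0.90909, giving −¼ ln(0.90909) = 0.023828.
d = 0.996217 + 0.023828 = 1.020045.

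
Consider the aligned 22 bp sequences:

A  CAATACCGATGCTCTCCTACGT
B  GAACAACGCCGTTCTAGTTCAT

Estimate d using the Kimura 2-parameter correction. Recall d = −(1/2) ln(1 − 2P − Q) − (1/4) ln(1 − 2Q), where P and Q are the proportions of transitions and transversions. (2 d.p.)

Of 22 sites, 4 differences are transitions and 6 are transversions, so P = 4/22 ≈ 0.181818 and Q = 6/22 ≈ 0.272727.
Under the Kimura two-parameter model, d = −½ ln(1 − 2P − Q) − ¼ ln(1 − 2Q).
1 − 2P − Q = 0.363637, giving −½ ln(0.363637) = 0.505800.
1 − 2Q = 0.454546, giving −¼ ln(0.454546) = 0.197114.
d = 0.505800 + 0.197114 = 0.702914.

0.70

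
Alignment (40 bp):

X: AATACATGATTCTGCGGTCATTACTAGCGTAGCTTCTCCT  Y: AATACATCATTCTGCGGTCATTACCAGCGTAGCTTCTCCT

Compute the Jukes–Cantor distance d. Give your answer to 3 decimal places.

The sequences differ at 2 of 40 sites (8, 25), so p = 2/40 = 0.05.
d = −(3/4) ln(1 − 4p/3) = −0.75 ln(1 − 0.066667) = −0.75 ln(0.933333)
  = −0.75 × (-0.068993) = 0.051745 substitutions/site.

0.052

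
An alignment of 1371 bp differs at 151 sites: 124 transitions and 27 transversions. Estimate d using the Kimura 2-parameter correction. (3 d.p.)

0.122

P = 124/1371 ≈ 0.090445 and Q = 27/1371 ≈ 0.019694.
Under the Kimura two-parameter model, d = −½ ln(1 − 2P − Q) − ¼ ln(1 − 2Q).
1 − 2P − Q = 0.799416, giving −½ ln(0.799416) = 0.111937.
1 − 2Q = 0.960612, giving −¼ ln(0.960612) = 0.010046.
d = 0.111937 + 0.010046 = 0.121983.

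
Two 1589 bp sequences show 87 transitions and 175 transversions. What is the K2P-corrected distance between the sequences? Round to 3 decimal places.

P = 87/1589 ≈ 0.054751 and Q = 175/1589 ≈ 0.110132.
Under the Kimura two-parameter model, d = −½ ln(1 − 2P − Q) − ¼ ln(1 − 2Q).
1 − 2P − Q = 0.780366, giving −½ ln(0.780366) = 0.123996.
1 − 2Q = 0.779736, giving −¼ ln(0.779736) = 0.062200.
d = 0.123996 + 0.062200 = 0.186196.

0.186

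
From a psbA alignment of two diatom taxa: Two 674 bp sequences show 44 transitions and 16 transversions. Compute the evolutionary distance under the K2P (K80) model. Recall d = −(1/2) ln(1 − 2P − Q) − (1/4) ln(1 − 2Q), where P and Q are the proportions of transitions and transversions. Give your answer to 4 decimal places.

0.0960

P = 44/674 ≈ 0.065282 and Q = 16/674 ≈ 0.023739.
Under the Kimura two-parameter model, d = −½ ln(1 − 2P − Q) − ¼ ln(1 − 2Q).
1 − 2P − Q = 0.845697, giving −½ ln(0.845697) = 0.083797.
1 − 2Q = 0.952522, giving −¼ ln(0.952522) = 0.012161.
d = 0.083797 + 0.012161 = 0.095958.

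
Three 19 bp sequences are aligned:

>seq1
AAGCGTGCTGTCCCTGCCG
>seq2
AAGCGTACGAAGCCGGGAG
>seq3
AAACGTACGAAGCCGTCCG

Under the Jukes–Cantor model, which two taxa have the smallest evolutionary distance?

seq2 and seq3

seq1–seq2: 8/19 differ, p = 0.421, d = 0.618.
seq1–seq3: 8/19 differ, p = 0.421, d = 0.618.
seq2–seq3: 4/19 differ, p = 0.211, d = 0.247.
The smallest distance is between seq2 and seq3.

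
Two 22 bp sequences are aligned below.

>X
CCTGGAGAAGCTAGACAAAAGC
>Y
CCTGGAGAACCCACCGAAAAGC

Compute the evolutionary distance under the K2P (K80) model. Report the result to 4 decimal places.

Of 22 sites, 1 differences are transitions and 4 are transversions, so P = 1/22 ≈ 0.045455 and Q = 4/22 ≈ 0.181818.
Under the Kimura two-parameter model, d = −½ ln(1 − 2P − Q) − ¼ ln(1 − 2Q).
1 − 2P − Q = 0.727272, giving −½ ln(0.727272) = 0.159227.
1 − 2Q = 0.636364, giving −¼ ln(0.636364) = 0.112996.
d = 0.159227 + 0.112996 = 0.272223.

0.2722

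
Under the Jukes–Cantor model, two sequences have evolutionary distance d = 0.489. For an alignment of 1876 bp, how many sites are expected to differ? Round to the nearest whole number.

Invert JC69: p = (3/4)(1 − e^(−4d/3)) = 0.75 × (1 − e^(-0.652)) = 0.75 × (1 − 0.521003) = 0.359248.
Expected differing sites = pL ≈ 0.359248 × 1876 = 673.949248 ≈ 674.

674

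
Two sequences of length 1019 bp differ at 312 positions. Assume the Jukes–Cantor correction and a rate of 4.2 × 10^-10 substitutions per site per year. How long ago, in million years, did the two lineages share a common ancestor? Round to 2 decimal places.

p = 312/1019 ≈ 0.306183.
d = −(3/4) ln(1 − 4p/3) = −0.75 ln(1 − 0.408244) = −0.75 ln(0.591756)
  = −0.75 × (-0.524661) = 0.393496 substitutions/site.
Under a molecular clock d = 2μt, so t = d/(2μ) = 0.393496 / (2 × 4.2 × 10^-10) = 468.45 million years.

468.45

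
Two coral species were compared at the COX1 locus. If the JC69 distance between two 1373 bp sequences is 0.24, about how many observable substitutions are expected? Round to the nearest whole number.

Invert JC69: p = (3/4)(1 − e^(−4d/3)) = 0.75 × (1 − e^(-0.32)) = 0.75 × (1 − 0.726149) = 0.205388.
Expected differing sites = pL ≈ 0.205388 × 1373 = 281.997724 ≈ 282.

282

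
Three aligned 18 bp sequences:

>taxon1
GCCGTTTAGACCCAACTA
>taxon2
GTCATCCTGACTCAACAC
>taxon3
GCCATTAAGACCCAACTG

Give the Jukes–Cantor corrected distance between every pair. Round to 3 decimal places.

d(taxon1,taxon2) = 0.673, d(taxon1,taxon3) = 0.188, d(taxon2,taxon3) = 0.548

taxon1–taxon2: 8/18 sites differ → p ≈ 0.444444, d = −0.75 ln(1 − 0.592592) = 0.673455 ≈ 0.673.
taxon1–taxon3: 3/18 sites differ → p ≈ 0.166667, d = −0.75 ln(1 − 0.222223) = 0.188487 ≈ 0.188.
taxon2–taxon3: 7/18 sites differ → p ≈ 0.388889, d = −0.75 ln(1 − 0.518519) = 0.548166 ≈ 0.548.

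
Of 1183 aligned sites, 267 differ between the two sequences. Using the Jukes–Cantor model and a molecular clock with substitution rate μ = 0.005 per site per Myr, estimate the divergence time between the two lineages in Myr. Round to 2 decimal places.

p = 267/1183 ≈ 0.225697.
d = −(3/4) ln(1 − 4p/3) = −0.75 ln(1 − 0.300929) = −0.75 ln(0.699071)
  = −0.75 × (-0.358003) = 0.268502 substitutions/site.
Under a molecular clock d = 2μt, so t = d/(2μ) = 0.268502 / (2 × 0.005) = 26.85 Myr.

26.85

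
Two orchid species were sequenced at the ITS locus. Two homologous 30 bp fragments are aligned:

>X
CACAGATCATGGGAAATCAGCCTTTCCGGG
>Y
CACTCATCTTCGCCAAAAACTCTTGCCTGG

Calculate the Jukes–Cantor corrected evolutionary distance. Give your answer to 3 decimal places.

0.572

The sequences differ at 12 of 30 sites, so p = 12/30 = 0.4.
d = −(3/4) ln(1 − 4p/3) = −0.75 ln(1 − 0.533333) = −0.75 ln(0.466667)
  = −0.75 × (-0.762139) = 0.571604 substitutions/site.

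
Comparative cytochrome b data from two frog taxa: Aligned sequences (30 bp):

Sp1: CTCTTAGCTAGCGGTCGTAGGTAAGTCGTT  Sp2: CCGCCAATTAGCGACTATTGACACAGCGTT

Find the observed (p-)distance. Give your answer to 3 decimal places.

0.533

The sequences differ at 16 of 30 positions.
p = 16/30 = 0.533333… ≈ 0.533 (to 3 d.p.).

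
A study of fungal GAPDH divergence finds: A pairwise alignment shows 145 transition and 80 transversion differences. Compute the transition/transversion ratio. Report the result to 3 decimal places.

R = 145/80 = 1.8125 ≈ 1.813 (to 3 d.p.).

1.813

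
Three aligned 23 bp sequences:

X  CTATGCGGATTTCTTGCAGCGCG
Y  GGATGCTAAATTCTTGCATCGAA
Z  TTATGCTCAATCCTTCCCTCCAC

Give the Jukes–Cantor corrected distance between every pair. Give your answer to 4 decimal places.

d(X,Y) = 0.4674, d(X,Z) = 0.7614, d(Y,Z) = 0.4674

X–Y: 8/23 sites differ → p ≈ 0.347826, d = −0.75 ln(1 − 0.463768) = 0.467391 ≈ 0.4674.
X–Z: 11/23 sites differ → p ≈ 0.478261, d = −0.75 ln(1 − 0.637681) = 0.761423 ≈ 0.7614.
Y–Z: 8/23 sites differ → p ≈ 0.347826, d = −0.75 ln(1 − 0.463768) = 0.467391 ≈ 0.4674.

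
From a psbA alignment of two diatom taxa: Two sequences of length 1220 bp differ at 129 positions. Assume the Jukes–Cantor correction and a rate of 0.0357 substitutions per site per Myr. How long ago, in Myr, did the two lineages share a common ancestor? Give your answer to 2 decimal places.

p = 129/1220 ≈ 0.105738.
d = −(3/4) ln(1 − 4p/3) = −0.75 ln(1 − 0.140984) = −0.75 ln(0.859016)
  = −0.75 × (-0.151968) = 0.113976 substitutions/site.
Under a molecular clock d = 2μt, so t = d/(2μ) = 0.113976 / (2 × 0.0357) = 1.60 Myr.

1.60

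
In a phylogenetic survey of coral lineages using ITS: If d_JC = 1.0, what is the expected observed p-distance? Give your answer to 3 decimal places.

p = (3/4)(1 − e^(−4d/3)) = 0.75 × (1 − e^(-1.333333)) = 0.75 × (1 − 0.263597) = 0.552302.

0.552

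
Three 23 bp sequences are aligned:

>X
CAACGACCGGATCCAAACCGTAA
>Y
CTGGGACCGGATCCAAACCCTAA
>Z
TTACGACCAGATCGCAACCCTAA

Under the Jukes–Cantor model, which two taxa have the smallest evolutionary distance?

X and Y

X–Y: 4/23 differ, p = 0.174, d = 0.198.
X–Z: 6/23 differ, p = 0.261, d = 0.321.
Y–Z: 6/23 differ, p = 0.261, d = 0.321.
The smallest distance is between X and Y.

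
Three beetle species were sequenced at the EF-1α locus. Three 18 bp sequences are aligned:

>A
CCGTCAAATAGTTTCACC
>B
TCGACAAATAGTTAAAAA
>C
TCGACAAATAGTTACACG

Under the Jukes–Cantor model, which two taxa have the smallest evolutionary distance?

A–B: 6/18 differ, p = 0.333, d = 0.441.
A–C: 4/18 differ, p = 0.222, d = 0.264.
B–C: 3/18 differ, p = 0.167, d = 0.188.
The smallest distance is between B and C.

B and C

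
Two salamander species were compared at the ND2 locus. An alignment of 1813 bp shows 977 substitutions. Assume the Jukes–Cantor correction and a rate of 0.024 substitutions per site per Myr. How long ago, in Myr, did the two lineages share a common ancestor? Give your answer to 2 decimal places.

19.81

p = 977/1813 ≈ 0.538886.
d = −(3/4) ln(1 − 4p/3) = −0.75 ln(1 − 0.718515) = −0.75 ln(0.281485)
  = −0.75 × (-1.267676) = 0.950757 substitutions/site.
Under a molecular clock d = 2μt, so t = d/(2μ) = 0.950757 / (2 × 0.024) = 19.81 Myr.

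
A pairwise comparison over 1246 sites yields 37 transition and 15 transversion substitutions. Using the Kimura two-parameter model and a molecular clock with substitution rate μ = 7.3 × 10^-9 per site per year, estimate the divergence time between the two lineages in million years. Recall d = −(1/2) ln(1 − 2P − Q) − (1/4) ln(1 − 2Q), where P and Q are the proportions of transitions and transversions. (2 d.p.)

2.96

P = 37/1246 ≈ 0.029695 and Q = 15/1246 ≈ 0.012039.
Under the Kimura two-parameter model, d = −½ ln(1 − 2P − Q) − ¼ ln(1 − 2Q).
1 − 2P − Q = 0.928571, giving −½ ln(0.928571) = 0.037054.
1 − 2Q = 0.975922, giving −¼ ln(0.975922) = 0.006093.
d = 0.037054 + 0.006093 = 0.043147.
Under a molecular clock d = 2μt, so t = d/(2μ) = 0.043147 / (2 × 7.3 × 10^-9) = 2.96 million years.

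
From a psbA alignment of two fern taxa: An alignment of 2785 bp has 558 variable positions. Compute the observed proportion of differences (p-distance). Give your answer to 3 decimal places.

p = 558/2785 = 0.200359… ≈ 0.200 (to 3 d.p.).

0.200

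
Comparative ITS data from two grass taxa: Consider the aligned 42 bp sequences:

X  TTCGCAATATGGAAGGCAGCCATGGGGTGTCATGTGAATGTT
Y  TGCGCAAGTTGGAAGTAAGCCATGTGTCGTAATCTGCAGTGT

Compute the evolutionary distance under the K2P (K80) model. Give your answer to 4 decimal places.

0.4622

Of 42 sites, 1 differences are transitions and 13 are transversions, so P = 1/42 ≈ 0.02381 and Q = 13/42 ≈ 0.309524.
Under the Kimura two-parameter model, d = −½ ln(1 − 2P − Q) − ¼ ln(1 − 2Q).
1 − 2P − Q = 0.642856, giving −½ ln(0.642856) = 0.220917.
1 − 2Q = 0.380952, giving −¼ ln(0.380952) = 0.241270.
d = 0.220917 + 0.241270 = 0.462187.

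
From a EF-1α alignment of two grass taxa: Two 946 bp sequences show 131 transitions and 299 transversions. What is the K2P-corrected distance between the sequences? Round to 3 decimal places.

0.700

P = 131/946 ≈ 0.138478 and Q = 299/946 ≈ 0.316068.
Under the Kimura two-parameter model, d = −½ ln(1 − 2P − Q) − ¼ ln(1 − 2Q).
1 − 2P − Q = 0.406976, giving −½ ln(0.406976) = 0.449501.
1 − 2Q = 0.367864, giving −¼ ln(0.367864) = 0.250010.
d = 0.449501 + 0.250010 = 0.699511.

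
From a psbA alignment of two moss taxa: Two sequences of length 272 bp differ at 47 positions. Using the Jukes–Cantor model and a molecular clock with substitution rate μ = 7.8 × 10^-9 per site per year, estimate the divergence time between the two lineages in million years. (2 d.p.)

12.59

p = 47/272 ≈ 0.172794.
d = −(3/4) ln(1 − 4p/3) = −0.75 ln(1 − 0.230392) = −0.75 ln(0.769608)
  = −0.75 × (-0.261874) = 0.196406 substitutions/site.
Under a molecular clock d = 2μt, so t = d/(2μ) = 0.196406 / (2 × 7.8 × 10^-9) = 12.59 million years.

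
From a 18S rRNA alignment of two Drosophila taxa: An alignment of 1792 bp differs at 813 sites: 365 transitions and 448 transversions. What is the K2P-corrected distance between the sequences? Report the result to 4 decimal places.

0.7088

P = 365/1792 ≈ 0.203683 and Q = 448/1792 = 0.25.
Under the Kimura two-parameter model, d = −½ ln(1 − 2P − Q) − ¼ ln(1 − 2Q).
1 − 2P − Q = 0.342634, giving −½ ln(0.342634) = 0.535546.
1 − 2Q = 0.5, giving −¼ ln(0.5) = 0.173287.
d = 0.535546 + 0.173287 = 0.708833.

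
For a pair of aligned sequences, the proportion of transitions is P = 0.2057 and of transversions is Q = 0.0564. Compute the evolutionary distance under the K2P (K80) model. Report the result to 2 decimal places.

0.35

Under the Kimura two-parameter model, d = −½ ln(1 − 2P − Q) − ¼ ln(1 − 2Q).
1 − 2P − Q = 0.5322, giving −½ ln(0.5322) = 0.315368.
1 − 2Q = 0.8872, giving −¼ ln(0.8872) = 0.029921.
d = 0.315368 + 0.029921 = 0.345289.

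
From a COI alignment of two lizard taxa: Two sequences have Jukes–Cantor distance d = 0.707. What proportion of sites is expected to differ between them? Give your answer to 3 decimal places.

0.458

p = (3/4)(1 − e^(−4d/3)) = 0.75 × (1 − e^(-0.942667)) = 0.75 × (1 − 0.389587) = 0.457810.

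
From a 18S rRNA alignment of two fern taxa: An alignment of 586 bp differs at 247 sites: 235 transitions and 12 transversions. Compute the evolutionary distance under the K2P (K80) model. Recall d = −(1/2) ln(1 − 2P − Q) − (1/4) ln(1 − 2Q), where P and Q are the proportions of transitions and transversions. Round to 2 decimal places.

P = 235/586 ≈ 0.401024 and Q = 12/586 ≈ 0.020478.
Under the Kimura two-parameter model, d = −½ ln(1 − 2P − Q) − ¼ ln(1 − 2Q).
1 − 2P − Q = 0.177474, giving −½ ln(0.177474) = 0.864466.
1 − 2Q = 0.959044, giving −¼ ln(0.959044) = 0.010455.
d = 0.864466 + 0.010455 = 0.874921.

0.87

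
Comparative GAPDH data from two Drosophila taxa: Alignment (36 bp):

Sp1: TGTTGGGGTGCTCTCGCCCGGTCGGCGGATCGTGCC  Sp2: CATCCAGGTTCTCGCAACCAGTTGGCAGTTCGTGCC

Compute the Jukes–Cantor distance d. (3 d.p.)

0.493

The sequences differ at 13 of 36 sites, so p = 13/36 ≈ 0.361111.
d = −(3/4) ln(1 − 4p/3) = −0.75 ln(1 − 0.481481) = −0.75 ln(0.518519)
  = −0.75 × (-0.656779) = 0.492584 substitutions/site.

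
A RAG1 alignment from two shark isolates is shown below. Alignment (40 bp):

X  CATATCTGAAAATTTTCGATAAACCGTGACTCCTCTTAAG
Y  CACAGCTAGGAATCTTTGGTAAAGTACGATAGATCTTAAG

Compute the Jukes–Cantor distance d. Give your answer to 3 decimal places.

The sequences differ at 16 of 40 sites, so p = 16/40 = 0.4.
d = −(3/4) ln(1 − 4p/3) = −0.75 ln(1 − 0.533333) = −0.75 ln(0.466667)
  = −0.75 × (-0.762139) = 0.571604 substitutions/site.

0.572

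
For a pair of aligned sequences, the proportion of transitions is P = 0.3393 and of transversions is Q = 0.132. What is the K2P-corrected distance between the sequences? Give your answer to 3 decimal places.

Under the Kimura two-parameter model, d = −½ ln(1 − 2P − Q) − ¼ ln(1 − 2Q).
1 − 2P − Q = 0.1894, giving −½ ln(0.1894) = 0.831947.
1 − 2Q = 0.736, giving −¼ ln(0.736) = 0.076631.
d = 0.831947 + 0.076631 = 0.908578.

0.909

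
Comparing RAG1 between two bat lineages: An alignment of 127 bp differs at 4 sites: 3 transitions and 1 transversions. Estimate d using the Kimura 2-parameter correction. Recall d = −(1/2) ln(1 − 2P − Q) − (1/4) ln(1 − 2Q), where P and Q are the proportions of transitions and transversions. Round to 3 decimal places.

0.032

P = 3/127 ≈ 0.023622 and Q = 1/127 ≈ 0.007874.
Under the Kimura two-parameter model, d = −½ ln(1 − 2P − Q) − ¼ ln(1 − 2Q).
1 − 2P − Q = 0.944882, giving −½ ln(0.944882) = 0.028348.
1 − 2Q = 0.984252, giving −¼ ln(0.984252) = 0.003968.
d = 0.028348 + 0.003968 = 0.032316.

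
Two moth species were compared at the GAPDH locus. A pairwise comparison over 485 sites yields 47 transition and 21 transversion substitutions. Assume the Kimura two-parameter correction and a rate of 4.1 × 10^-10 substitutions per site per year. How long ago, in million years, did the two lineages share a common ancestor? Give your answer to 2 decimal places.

P = 47/485 ≈ 0.096907 and Q = 21/485 ≈ 0.043299.
Under the Kimura two-parameter model, d = −½ ln(1 − 2P − Q) − ¼ ln(1 − 2Q).
1 − 2P − Q = 0.762887, giving −½ ln(0.762887) = 0.135323.
1 − 2Q = 0.913402, giving −¼ ln(0.913402) = 0.022645.
d = 0.135323 + 0.022645 = 0.157968.
Under a molecular clock d = 2μt, so t = d/(2μ) = 0.157968 / (2 × 4.1 × 10^-10) = 192.64 million years.

192.64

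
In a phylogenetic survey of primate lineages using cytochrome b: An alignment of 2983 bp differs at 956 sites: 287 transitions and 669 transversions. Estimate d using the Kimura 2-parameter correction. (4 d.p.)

0.4183

P = 287/2983 ≈ 0.096212 and Q = 669/2983 ≈ 0.224271.
Under the Kimura two-parameter model, d = −½ ln(1 − 2P − Q) − ¼ ln(1 − 2Q).
1 − 2P − Q = 0.583305, giving −½ ln(0.583305) = 0.269523.
1 − 2Q = 0.551458, giving −¼ ln(0.551458) = 0.148797.
d = 0.269523 + 0.148797 = 0.418320.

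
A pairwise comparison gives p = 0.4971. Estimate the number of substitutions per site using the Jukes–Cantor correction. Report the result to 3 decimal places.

0.815

d = −(3/4) ln(1 − 4p/3) = −0.75 ln(1 − 0.6628) = −0.75 ln(0.3372)
  = −0.75 × (-1.087079) = 0.815309 substitutions/site.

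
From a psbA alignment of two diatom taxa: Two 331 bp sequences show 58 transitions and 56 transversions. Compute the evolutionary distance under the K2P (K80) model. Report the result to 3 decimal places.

P = 58/331 ≈ 0.175227 and Q = 56/331 ≈ 0.169184.
Under the Kimura two-parameter model, d = −½ ln(1 − 2P − Q) − ¼ ln(1 − 2Q).
1 − 2P − Q = 0.480362, giving −½ ln(0.480362) = 0.366608.
1 − 2Q = 0.661632, giving −¼ ln(0.661632) = 0.103261.
d = 0.366608 + 0.103261 = 0.469869.

0.470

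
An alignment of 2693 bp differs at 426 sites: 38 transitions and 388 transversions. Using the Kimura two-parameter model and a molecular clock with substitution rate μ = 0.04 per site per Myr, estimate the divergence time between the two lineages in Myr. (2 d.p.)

P = 38/2693 ≈ 0.014111 and Q = 388/2693 ≈ 0.144077.
Under the Kimura two-parameter model, d = −½ ln(1 − 2P − Q) − ¼ ln(1 − 2Q).
1 − 2P − Q = 0.827701, giving −½ ln(0.827701) = 0.094552.
1 − 2Q = 0.711846, giving −¼ ln(0.711846) = 0.084973.
d = 0.094552 + 0.084973 = 0.179525.
Under a molecular clock d = 2μt, so t = d/(2μ) = 0.179525 / (2 × 0.04) = 2.24 Myr.

2.24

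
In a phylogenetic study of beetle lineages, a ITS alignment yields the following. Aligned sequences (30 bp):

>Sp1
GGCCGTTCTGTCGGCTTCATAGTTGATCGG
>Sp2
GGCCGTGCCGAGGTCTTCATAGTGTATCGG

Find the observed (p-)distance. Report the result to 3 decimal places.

0.233

The sequences differ at 7 of 30 positions (sites 7, 9, 11, 12, 14, 24, 25).
p = 7/30 = 0.233333… ≈ 0.233 (to 3 d.p.).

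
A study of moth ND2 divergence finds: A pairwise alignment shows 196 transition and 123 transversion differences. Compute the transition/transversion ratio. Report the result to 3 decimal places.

1.593

R = 196/123 = 1.593495… ≈ 1.593 (to 3 d.p.).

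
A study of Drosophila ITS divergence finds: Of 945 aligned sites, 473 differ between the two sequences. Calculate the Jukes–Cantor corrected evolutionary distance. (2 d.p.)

p = 473/945 ≈ 0.500529.
d = −(3/4) ln(1 − 4p/3) = −0.75 ln(1 − 0.667372) = −0.75 ln(0.332628)
  = −0.75 × (-1.100731) = 0.825548 substitutions/site.

0.83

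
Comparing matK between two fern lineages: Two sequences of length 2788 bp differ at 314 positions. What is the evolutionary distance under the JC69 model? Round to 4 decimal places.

0.1220

p = 314/2788 ≈ 0.112626.
d = −(3/4) ln(1 − 4p/3) = −0.75 ln(1 − 0.150168) = −0.75 ln(0.849832)
  = −0.75 × (-0.162717) = 0.122038 substitutions/site.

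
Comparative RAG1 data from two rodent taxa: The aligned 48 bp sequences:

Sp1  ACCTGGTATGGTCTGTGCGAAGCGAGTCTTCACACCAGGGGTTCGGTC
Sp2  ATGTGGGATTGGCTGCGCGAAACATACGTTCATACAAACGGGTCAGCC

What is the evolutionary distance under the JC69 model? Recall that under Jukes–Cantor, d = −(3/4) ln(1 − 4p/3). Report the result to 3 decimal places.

The sequences differ at 19 of 48 sites, so p = 19/48 ≈ 0.395833.
d = −(3/4) ln(1 − 4p/3) = −0.75 ln(1 − 0.527777) = −0.75 ln(0.472223)
  = −0.75 × (-0.750304) = 0.562728 substitutions/site.

0.563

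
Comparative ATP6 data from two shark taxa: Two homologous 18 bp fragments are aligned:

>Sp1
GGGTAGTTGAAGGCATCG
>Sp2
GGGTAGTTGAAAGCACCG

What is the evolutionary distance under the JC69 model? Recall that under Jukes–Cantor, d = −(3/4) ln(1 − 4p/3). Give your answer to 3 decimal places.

0.120

The sequences differ at 2 of 18 sites (12, 16), so p = 2/18 ≈ 0.111111.
d = −(3/4) ln(1 − 4p/3) = −0.75 ln(1 − 0.148148) = −0.75 ln(0.851852)
  = −0.75 × (-0.160342) = 0.120257 substitutions/site.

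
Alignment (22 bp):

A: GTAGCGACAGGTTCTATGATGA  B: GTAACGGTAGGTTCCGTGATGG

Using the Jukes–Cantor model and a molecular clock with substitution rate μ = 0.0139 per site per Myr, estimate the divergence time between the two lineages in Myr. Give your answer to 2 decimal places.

12.19

The sequences differ at 6 of 22 sites (4, 7, 8, 15, 16, 22), so p = 6/22 ≈ 0.272727.
d = −(3/4) ln(1 − 4p/3) = −0.75 ln(1 − 0.363636) = −0.75 ln(0.636364)
  = −0.75 × (-0.451985) = 0.338989 substitutions/site.
Under a molecular clock d = 2μt, so t = d/(2μ) = 0.338989 / (2 × 0.0139) = 12.19 Myr.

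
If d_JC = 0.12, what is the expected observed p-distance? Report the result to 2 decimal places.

p = (3/4)(1 − e^(−4d/3)) = 0.75 × (1 − e^(-0.16)) = 0.75 × (1 − 0.852144) = 0.110892.

0.11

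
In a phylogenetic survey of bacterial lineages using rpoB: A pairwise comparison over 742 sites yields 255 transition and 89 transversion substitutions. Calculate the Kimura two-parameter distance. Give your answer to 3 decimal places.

P = 255/742 ≈ 0.343666 and Q = 89/742 ≈ 0.119946.
Under the Kimura two-parameter model, d = −½ ln(1 − 2P − Q) − ¼ ln(1 − 2Q).
1 − 2P − Q = 0.192722, giving −½ ln(0.192722) = 0.823253.
1 − 2Q = 0.760108, giving −¼ ln(0.760108) = 0.068574.
d = 0.823253 + 0.068574 = 0.891827.

0.892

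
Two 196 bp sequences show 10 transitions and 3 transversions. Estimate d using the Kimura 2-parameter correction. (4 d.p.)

P = 10/196 ≈ 0.05102 and Q = 3/196 ≈ 0.015306.
Under the Kimura two-parameter model, d = −½ ln(1 − 2P − Q) − ¼ ln(1 − 2Q).
1 − 2P − Q = 0.882654, giving −½ ln(0.882654) = 0.062411.
1 − 2Q = 0.969388, giving −¼ ln(0.969388) = 0.007773.
d = 0.062411 + 0.007773 = 0.070184.

0.0702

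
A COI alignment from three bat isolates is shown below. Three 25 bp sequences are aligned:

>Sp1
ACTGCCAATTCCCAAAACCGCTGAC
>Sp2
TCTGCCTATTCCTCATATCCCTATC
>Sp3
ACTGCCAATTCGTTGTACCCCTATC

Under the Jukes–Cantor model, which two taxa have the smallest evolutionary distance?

Sp1–Sp2: 9/25 differ, p = 0.360, d = 0.490.
Sp1–Sp3: 8/25 differ, p = 0.320, d = 0.417.
Sp2–Sp3: 6/25 differ, p = 0.240, d = 0.289.
The smallest distance is between Sp2 and Sp3.

Sp2 and Sp3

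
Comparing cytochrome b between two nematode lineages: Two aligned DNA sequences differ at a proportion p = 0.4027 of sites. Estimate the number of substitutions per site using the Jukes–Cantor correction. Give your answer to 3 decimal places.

d = −(3/4) ln(1 − 4p/3) = −0.75 ln(1 − 0.536933) = −0.75 ln(0.463067)
  = −0.75 × (-0.769884) = 0.577413 substitutions/site.

0.577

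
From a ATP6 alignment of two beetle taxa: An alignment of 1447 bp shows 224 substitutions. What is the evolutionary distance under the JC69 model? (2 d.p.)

p = 224/1447 ≈ 0.154803.
d = −(3/4) ln(1 − 4p/3) = −0.75 ln(1 − 0.206404) = −0.75 ln(0.793596)
  = −0.75 × (-0.231181) = 0.173386 substitutions/site.

0.17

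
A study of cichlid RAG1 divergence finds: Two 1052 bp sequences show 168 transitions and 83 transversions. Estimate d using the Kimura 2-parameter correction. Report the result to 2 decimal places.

0.30

P = 168/1052 ≈ 0.159696 and Q = 83/1052 ≈ 0.078897.
Under the Kimura two-parameter model, d = −½ ln(1 − 2P − Q) − ¼ ln(1 − 2Q).
1 − 2P − Q = 0.601711, giving −½ ln(0.601711) = 0.253989.
1 − 2Q = 0.842206, giving −¼ ln(0.842206) = 0.042933.
d = 0.253989 + 0.042933 = 0.296922.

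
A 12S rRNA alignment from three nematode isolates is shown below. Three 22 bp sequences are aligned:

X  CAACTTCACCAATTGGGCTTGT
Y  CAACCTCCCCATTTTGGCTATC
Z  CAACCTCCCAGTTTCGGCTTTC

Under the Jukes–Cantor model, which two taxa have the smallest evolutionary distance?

Y and Z

X–Y: 7/22 differ, p = 0.318, d = 0.414.
X–Z: 8/22 differ, p = 0.364, d = 0.497.
Y–Z: 4/22 differ, p = 0.182, d = 0.208.
The smallest distance is between Y and Z.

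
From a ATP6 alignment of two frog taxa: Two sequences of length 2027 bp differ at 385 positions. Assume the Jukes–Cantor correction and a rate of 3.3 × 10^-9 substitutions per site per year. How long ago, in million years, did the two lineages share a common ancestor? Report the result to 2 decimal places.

p = 385/2027 ≈ 0.189936.
d = −(3/4) ln(1 − 4p/3) = −0.75 ln(1 − 0.253248) = −0.75 ln(0.746752)
  = −0.75 × (-0.292022) = 0.219017 substitutions/site.
Under a molecular clock d = 2μt, so t = d/(2μ) = 0.219017 / (2 × 3.3 × 10^-9) = 33.18 million years.

33.18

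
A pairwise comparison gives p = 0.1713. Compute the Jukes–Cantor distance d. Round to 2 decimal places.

d = −(3/4) ln(1 − 4p/3) = −0.75 ln(1 − 0.2284) = −0.75 ln(0.7716)
  = −0.75 × (-0.259289) = 0.194467 substitutions/site.

0.19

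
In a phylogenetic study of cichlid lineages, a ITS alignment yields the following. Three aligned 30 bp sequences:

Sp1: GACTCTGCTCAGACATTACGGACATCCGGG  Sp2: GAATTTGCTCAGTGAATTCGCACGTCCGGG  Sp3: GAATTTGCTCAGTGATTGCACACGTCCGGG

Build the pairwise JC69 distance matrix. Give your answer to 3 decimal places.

d(Sp1,Sp2) = 0.330, d(Sp1,Sp3) = 0.330, d(Sp2,Sp3) = 0.107

Sp1–Sp2: 8/30 sites differ → p ≈ 0.266667, d = −0.75 ln(1 − 0.355556) = 0.329526 ≈ 0.330.
Sp1–Sp3: 8/30 sites differ → p ≈ 0.266667, d = −0.75 ln(1 − 0.355556) = 0.329526 ≈ 0.330.
Sp2–Sp3: 3/30 sites differ → p = 0.1, d = −0.75 ln(1 − 0.133333) = 0.107325 ≈ 0.107.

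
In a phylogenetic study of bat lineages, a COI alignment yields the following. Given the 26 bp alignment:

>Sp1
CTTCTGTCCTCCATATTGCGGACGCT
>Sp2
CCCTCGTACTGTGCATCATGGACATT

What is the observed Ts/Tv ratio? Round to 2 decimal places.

6.00

Transitions are A↔G and C↔T; transversions are all other mismatches.
Transitions: 12. Transversions: 2.
R = 12/2 = 6.00.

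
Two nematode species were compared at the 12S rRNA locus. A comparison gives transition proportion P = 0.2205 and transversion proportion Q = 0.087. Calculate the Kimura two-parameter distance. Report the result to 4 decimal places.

Under the Kimura two-parameter model, d = −½ ln(1 − 2P − Q) − ¼ ln(1 − 2Q).
1 − 2P − Q = 0.472, giving −½ ln(0.472) = 0.375388.
1 − 2Q = 0.826, giving −¼ ln(0.826) = 0.047790.
d = 0.375388 + 0.047790 = 0.423178.

0.4232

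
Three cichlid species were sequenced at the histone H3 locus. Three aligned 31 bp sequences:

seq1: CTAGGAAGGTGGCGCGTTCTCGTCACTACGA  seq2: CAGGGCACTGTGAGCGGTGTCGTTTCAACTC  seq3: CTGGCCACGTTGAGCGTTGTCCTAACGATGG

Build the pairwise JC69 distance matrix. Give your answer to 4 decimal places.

seq1–seq2: 15/31 sites differ → p ≈ 0.483871, d = −0.75 ln(1 − 0.645161) = 0.777068 ≈ 0.7771.
seq1–seq3: 12/31 sites differ → p ≈ 0.387097, d = −0.75 ln(1 − 0.516129) = 0.544453 ≈ 0.5445.
seq2–seq3: 12/31 sites differ → p ≈ 0.387097, d = −0.75 ln(1 − 0.516129) = 0.544453 ≈ 0.5445.

d(seq1,seq2) = 0.7771, d(seq1,seq3) = 0.5445, d(seq2,seq3) = 0.5445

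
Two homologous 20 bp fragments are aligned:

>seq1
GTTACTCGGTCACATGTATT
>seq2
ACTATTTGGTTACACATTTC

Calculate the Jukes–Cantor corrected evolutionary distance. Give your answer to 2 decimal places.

0.69

The sequences differ at 9 of 20 sites (1, 2, 5, 7, 11, 15, 16, 18, 20), so p = 9/20 = 0.45.
d = −(3/4) ln(1 − 4p/3) = −0.75 ln(1 − 0.6) = −0.75 ln(0.4)
  = −0.75 × (-0.916291) = 0.687218 substitutions/site.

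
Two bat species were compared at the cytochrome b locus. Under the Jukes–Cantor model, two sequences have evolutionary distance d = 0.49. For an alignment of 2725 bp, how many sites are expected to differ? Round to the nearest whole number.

980

Invert JC69: p = (3/4)(1 − e^(−4d/3)) = 0.75 × (1 − e^(-0.653333)) = 0.75 × (1 − 0.520309) = 0.359768.
Expected differing sites = pL ≈ 0.359768 × 2725 = 980.3678 ≈ 980.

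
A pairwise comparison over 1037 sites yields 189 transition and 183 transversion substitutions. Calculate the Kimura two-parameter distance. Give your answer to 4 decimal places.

P = 189/1037 ≈ 0.182257 and Q = 183/1037 ≈ 0.176471.
Under the Kimura two-parameter model, d = −½ ln(1 − 2P − Q) − ¼ ln(1 − 2Q).
1 − 2P − Q = 0.459015, giving −½ ln(0.459015) = 0.389336.
1 − 2Q = 0.647058, giving −¼ ln(0.647058) = 0.108830.
d = 0.389336 + 0.108830 = 0.498166.

0.4982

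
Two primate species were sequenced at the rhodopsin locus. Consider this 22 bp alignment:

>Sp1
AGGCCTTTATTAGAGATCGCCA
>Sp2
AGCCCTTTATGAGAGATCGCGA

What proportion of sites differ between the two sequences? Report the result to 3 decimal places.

0.136

The sequences differ at 3 of 22 positions (sites 3, 11, 21).
p = 3/22 = 0.136363… ≈ 0.136 (to 3 d.p.).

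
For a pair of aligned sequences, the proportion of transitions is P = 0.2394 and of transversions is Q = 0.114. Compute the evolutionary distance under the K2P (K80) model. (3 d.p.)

Under the Kimura two-parameter model, d = −½ ln(1 − 2P − Q) − ¼ ln(1 − 2Q).
1 − 2P − Q = 0.4072, giving −½ ln(0.4072) = 0.449225.
1 − 2Q = 0.772, giving −¼ ln(0.772) = 0.064693.
d = 0.449225 + 0.064693 = 0.513918.

0.514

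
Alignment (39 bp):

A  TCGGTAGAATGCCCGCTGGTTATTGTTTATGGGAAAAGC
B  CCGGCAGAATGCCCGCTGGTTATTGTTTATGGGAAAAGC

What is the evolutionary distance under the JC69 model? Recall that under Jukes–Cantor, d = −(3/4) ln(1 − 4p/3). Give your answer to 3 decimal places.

0.053

The sequences differ at 2 of 39 sites (1, 5), so p = 2/39 ≈ 0.051282.
d = −(3/4) ln(1 − 4p/3) = −0.75 ln(1 − 0.068376) = −0.75 ln(0.931624)
  = −0.75 × (-0.070826) = 0.053120 substitutions/site.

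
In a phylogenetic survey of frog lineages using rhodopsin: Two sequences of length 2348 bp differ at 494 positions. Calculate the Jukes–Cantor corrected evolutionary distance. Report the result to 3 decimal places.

0.247

p = 494/2348 ≈ 0.210392.
d = −(3/4) ln(1 − 4p/3) = −0.75 ln(1 − 0.280523) = −0.75 ln(0.719477)
  = −0.75 × (-0.329231) = 0.246923 substitutions/site.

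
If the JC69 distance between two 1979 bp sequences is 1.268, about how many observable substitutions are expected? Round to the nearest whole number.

Invert JC69: p = (3/4)(1 − e^(−4d/3)) = 0.75 × (1 − e^(-1.690667)) = 0.75 × (1 − 0.184396) = 0.611703.
Expected differing sites = pL ≈ 0.611703 × 1979 = 1210.560237 ≈ 1211.

1211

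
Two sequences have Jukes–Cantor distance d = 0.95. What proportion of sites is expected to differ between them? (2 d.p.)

p = (3/4)(1 − e^(−4d/3)) = 0.75 × (1 − e^(-1.266667)) = 0.75 × (1 − 0.281769) = 0.538673.

0.54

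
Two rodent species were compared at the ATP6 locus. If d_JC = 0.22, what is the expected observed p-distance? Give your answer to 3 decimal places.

p = (3/4)(1 − e^(−4d/3)) = 0.75 × (1 − e^(-0.293333)) = 0.75 × (1 − 0.745774) = 0.190670.

0.191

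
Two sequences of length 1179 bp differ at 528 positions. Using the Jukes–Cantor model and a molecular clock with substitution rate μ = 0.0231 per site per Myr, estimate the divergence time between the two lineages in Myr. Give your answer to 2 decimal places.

14.76

p = 528/1179 ≈ 0.447837.
d = −(3/4) ln(1 − 4p/3) = −0.75 ln(1 − 0.597116) = −0.75 ln(0.402884)
  = −0.75 × (-0.909107) = 0.681830 substitutions/site.
Under a molecular clock d = 2μt, so t = d/(2μ) = 0.681830 / (2 × 0.0231) = 14.76 Myr.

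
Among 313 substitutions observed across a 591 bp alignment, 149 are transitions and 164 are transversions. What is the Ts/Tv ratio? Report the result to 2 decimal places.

R = 149/164 = 0.908536… ≈ 0.91 (to 2 d.p.).

0.91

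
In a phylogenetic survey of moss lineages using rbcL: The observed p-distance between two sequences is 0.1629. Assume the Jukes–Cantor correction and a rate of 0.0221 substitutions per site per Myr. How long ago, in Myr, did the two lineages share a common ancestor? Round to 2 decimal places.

d = −(3/4) ln(1 − 4p/3) = −0.75 ln(1 − 0.2172) = −0.75 ln(0.7828)
  = −0.75 × (-0.244878) = 0.183659 substitutions/site.
Under a molecular clock d = 2μt, so t = d/(2μ) = 0.183659 / (2 × 0.0221) = 4.16 Myr.

4.16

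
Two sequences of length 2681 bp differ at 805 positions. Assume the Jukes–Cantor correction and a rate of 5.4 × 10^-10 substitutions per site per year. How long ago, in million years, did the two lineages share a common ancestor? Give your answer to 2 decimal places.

p = 805/2681 ≈ 0.300261.
d = −(3/4) ln(1 − 4p/3) = −0.75 ln(1 − 0.400348) = −0.75 ln(0.599652)
  = −0.75 × (-0.511406) = 0.383555 substitutions/site.
Under a molecular clock d = 2μt, so t = d/(2μ) = 0.383555 / (2 × 5.4 × 10^-10) = 355.14 million years.

355.14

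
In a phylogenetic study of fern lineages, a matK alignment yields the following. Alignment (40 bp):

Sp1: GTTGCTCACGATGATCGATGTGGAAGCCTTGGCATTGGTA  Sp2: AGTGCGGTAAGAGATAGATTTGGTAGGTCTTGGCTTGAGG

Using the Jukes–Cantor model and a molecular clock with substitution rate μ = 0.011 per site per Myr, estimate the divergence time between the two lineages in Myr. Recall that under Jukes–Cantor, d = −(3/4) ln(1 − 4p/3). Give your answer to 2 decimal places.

41.04

The sequences differ at 21 of 40 sites, so p = 21/40 = 0.525.
d = −(3/4) ln(1 − 4p/3) = −0.75 ln(1 − 0.7) = −0.75 ln(0.3)
  = −0.75 × (-1.203973) = 0.902980 substitutions/site.
Under a molecular clock d = 2μt, so t = d/(2μ) = 0.902980 / (2 × 0.011) = 41.04 Myr.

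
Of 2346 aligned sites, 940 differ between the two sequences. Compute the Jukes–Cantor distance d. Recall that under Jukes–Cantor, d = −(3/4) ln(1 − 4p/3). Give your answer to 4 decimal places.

0.5731

p = 940/2346 ≈ 0.400682.
d = −(3/4) ln(1 − 4p/3) = −0.75 ln(1 − 0.534243) = −0.75 ln(0.465757)
  = −0.75 × (-0.764091) = 0.573068 substitutions/site.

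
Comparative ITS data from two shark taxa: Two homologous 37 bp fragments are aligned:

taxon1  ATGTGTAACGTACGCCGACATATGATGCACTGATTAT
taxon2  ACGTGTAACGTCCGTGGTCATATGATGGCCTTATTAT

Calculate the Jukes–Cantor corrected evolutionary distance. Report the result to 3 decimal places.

0.255

The sequences differ at 8 of 37 sites (2, 12, 15, 16, 18, 28, 29, 32), so p = 8/37 ≈ 0.216216.
d = −(3/4) ln(1 − 4p/3) = −0.75 ln(1 − 0.288288) = −0.75 ln(0.711712)
  = −0.75 × (-0.340082) = 0.255062 substitutions/site.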